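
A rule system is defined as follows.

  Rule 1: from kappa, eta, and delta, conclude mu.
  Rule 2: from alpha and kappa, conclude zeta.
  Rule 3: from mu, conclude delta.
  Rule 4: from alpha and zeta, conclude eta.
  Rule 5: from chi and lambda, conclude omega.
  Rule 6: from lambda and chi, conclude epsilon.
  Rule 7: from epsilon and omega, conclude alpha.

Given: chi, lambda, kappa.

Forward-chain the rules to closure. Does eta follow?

From chi and lambda, Rule 5 gives omega.
lambda and chi hold, so epsilon follows (Rule 6).
epsilon and omega hold, so alpha follows (Rule 7).
From alpha and kappa, Rule 2 gives zeta.
From alpha and zeta, Rule 4 gives eta.

Yes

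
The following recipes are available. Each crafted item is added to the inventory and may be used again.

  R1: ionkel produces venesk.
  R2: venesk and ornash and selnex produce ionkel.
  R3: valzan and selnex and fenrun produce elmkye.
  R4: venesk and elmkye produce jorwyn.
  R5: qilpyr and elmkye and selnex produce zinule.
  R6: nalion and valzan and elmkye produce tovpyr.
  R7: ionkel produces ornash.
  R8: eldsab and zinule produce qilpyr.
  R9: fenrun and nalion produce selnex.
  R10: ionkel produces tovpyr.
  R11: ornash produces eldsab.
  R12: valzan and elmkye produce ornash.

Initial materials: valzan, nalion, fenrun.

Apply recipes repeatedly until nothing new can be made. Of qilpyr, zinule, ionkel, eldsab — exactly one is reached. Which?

eldsab

fenrun and nalion → selnex (R9).
valzan and selnex and fenrun → elmkye (R3).
Using R12, valzan and elmkye make ornash.
Using R11, ornash makes eldsab.
zinule would need qilpyr, elmkye, and selnex (R5), but qilpyr is never obtained. ionkel would need venesk, ornash, and selnex (R2), but venesk is never obtained. qilpyr would need eldsab and zinule (R8), but zinule is never obtained.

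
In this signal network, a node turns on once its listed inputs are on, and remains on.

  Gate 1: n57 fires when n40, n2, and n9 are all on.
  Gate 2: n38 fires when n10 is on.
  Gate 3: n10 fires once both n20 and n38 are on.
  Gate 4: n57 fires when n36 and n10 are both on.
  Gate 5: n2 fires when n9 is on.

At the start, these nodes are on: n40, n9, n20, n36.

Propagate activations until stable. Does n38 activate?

No

n38 would need n10 (Gate 2), but n10 never turns on.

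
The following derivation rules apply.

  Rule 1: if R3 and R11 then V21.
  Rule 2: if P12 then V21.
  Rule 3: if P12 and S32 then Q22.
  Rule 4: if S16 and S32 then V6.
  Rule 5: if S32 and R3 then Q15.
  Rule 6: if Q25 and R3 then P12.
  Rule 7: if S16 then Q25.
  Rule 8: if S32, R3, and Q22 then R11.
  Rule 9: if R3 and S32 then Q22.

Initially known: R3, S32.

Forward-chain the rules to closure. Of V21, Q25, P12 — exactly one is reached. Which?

R3 and S32 hold, so Q22 follows (Rule 9).
From S32, R3, and Q22, Rule 8 gives R11.
From R3 and R11, Rule 1 gives V21.
Q25 would need S16 (Rule 7), but S16 is never established. P12 would need Q25 and R3 (Rule 6), but Q25 is never established.

V21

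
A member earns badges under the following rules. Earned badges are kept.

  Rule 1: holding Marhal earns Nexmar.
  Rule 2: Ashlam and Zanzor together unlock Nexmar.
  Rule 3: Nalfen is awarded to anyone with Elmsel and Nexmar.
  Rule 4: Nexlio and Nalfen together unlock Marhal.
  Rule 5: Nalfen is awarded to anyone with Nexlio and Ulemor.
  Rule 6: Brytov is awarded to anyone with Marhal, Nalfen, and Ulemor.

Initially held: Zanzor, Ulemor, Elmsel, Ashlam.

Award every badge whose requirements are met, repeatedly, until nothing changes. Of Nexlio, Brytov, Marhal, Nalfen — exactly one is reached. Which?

Nalfen

With Ashlam and Zanzor, Nexmar is earned (Rule 2).
With Elmsel and Nexmar, Nalfen is earned (Rule 3).
Marhal would need Nexlio and Nalfen (Rule 4), but Nexlio is never earned. No rule produces Nexlio, and it is not given. Brytov would need Marhal, Nalfen, and Ulemor (Rule 6), but Marhal is never earned.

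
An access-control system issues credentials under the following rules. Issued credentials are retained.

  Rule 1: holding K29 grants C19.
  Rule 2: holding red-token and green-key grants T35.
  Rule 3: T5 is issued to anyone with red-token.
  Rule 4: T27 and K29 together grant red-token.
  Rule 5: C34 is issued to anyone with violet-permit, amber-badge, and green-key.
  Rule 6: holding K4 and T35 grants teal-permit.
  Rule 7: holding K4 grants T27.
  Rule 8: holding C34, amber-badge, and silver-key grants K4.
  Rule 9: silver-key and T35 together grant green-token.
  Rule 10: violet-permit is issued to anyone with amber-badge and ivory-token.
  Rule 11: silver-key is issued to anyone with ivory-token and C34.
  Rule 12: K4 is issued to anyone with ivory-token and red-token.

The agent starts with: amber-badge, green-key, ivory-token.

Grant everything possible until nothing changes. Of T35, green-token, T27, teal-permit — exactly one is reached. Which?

Holding amber-badge and ivory-token grants violet-permit (Rule 10).
Holding violet-permit, amber-badge, and green-key grants C34 (Rule 5).
Holding ivory-token and C34 grants silver-key (Rule 11).
Holding C34, amber-badge, and silver-key grants K4 (Rule 8).
Holding K4 grants T27 (Rule 7).
green-token would need silver-key and T35 (Rule 9), but T35 is never granted. T35 would need red-token and green-key (Rule 2), but red-token is never granted. teal-permit would need K4 and T35 (Rule 6), but T35 is never granted.

T27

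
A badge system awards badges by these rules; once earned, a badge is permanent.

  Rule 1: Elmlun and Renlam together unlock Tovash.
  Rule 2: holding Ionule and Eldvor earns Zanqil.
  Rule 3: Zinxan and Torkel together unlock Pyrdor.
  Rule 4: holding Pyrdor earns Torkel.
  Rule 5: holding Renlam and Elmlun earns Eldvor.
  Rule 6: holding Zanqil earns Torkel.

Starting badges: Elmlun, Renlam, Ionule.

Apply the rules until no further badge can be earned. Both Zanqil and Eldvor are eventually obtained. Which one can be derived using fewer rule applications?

Eldvor: With Renlam and Elmlun, Eldvor is earned (Rule 5). [1 rule application]
Zanqil: With Renlam and Elmlun, Eldvor is earned (Rule 5). With Ionule and Eldvor, Zanqil is earned (Rule 2). [2 rule applications]
Eldvor needs fewer.

Eldvor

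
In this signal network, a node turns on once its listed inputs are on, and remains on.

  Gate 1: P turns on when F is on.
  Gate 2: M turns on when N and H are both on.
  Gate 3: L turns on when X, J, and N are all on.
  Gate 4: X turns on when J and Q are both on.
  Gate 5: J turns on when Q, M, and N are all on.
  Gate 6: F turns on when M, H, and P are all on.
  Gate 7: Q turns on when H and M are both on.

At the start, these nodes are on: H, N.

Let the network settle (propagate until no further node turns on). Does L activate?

Yes

N and H are on, so M turns on (Gate 2).
H and M are on, so Q turns on (Gate 7).
Q, M, and N are on, so J turns on (Gate 5).
J and Q are on, so X turns on (Gate 4).
Gate 3: X, J, and N on → L on.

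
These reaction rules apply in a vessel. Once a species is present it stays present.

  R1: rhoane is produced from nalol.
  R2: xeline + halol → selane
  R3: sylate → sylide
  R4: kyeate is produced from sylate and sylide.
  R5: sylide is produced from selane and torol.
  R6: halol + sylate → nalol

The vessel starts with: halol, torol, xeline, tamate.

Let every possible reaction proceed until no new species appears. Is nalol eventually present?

No

nalol would need halol and sylate (R6), but sylate never forms.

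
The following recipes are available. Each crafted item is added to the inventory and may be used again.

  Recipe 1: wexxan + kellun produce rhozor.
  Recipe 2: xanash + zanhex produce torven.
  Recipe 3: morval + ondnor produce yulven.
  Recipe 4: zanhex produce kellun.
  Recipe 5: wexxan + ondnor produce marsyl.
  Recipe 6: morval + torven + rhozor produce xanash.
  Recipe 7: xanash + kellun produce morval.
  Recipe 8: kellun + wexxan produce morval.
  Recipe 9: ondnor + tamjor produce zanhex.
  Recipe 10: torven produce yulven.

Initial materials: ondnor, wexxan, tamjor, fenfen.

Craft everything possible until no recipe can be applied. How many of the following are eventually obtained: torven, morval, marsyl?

ondnor + tamjor → zanhex (Recipe 9).
Using Recipe 5, wexxan and ondnor make marsyl.
zanhex → kellun (Recipe 4).
Using Recipe 8, kellun and wexxan make morval.
torven would need xanash and zanhex (Recipe 2), but xanash is never obtained.
morval: reached.
marsyl: reached.
Reached: morval and marsyl — 2 of the 3.

2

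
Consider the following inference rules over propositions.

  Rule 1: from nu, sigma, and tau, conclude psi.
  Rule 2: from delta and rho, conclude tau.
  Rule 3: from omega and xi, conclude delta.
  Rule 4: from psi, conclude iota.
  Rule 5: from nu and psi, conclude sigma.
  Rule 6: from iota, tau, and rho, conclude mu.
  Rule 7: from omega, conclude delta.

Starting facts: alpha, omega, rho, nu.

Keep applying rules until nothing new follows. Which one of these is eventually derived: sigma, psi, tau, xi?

tau

omega holds, so delta follows (Rule 7).
delta and rho hold, so tau follows (Rule 2).
sigma would need nu and psi (Rule 5), but psi is never established. psi would need nu, sigma, and tau (Rule 1), but sigma is never established. No rule produces xi, and it is not given.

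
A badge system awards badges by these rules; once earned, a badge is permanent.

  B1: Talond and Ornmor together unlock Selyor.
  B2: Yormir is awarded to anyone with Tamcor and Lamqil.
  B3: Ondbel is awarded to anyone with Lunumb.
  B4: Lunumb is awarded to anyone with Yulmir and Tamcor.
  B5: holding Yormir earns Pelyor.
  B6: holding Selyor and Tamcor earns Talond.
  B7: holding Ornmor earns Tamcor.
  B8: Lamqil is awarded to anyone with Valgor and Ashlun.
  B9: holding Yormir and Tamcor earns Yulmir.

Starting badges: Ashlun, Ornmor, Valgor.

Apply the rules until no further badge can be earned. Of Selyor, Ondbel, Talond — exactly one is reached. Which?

With Valgor and Ashlun, Lamqil is earned (B8).
With Ornmor, Tamcor is earned (B7).
With Tamcor and Lamqil, Yormir is earned (B2).
With Yormir and Tamcor, Yulmir is earned (B9).
With Yulmir and Tamcor, Lunumb is earned (B4).
With Lunumb, Ondbel is earned (B3).
Talond would need Selyor and Tamcor (B6), but Selyor is never earned. Selyor would need Talond and Ornmor (B1), but Talond is never earned.

Ondbel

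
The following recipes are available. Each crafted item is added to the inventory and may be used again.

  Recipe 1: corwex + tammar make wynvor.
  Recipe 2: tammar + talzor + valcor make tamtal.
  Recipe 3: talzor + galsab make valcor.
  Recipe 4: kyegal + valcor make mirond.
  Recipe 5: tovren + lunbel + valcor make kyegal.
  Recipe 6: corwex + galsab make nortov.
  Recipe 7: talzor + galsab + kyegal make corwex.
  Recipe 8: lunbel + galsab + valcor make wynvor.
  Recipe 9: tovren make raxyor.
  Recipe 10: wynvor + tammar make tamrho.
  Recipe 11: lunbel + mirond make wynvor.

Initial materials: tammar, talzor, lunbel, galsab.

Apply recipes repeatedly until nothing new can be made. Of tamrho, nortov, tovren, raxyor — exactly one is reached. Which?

tamrho

talzor + galsab → valcor (Recipe 3).
Using Recipe 8, lunbel, galsab, and valcor make wynvor.
wynvor + tammar → tamrho (Recipe 10).
nortov would need corwex and galsab (Recipe 6), but corwex is never obtained. raxyor would need tovren (Recipe 9), but tovren is never obtained. No rule produces tovren, and it is not given.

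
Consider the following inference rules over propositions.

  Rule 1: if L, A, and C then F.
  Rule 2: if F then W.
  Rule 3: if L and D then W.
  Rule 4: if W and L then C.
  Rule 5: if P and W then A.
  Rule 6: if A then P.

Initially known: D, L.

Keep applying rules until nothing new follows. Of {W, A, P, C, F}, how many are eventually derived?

L and D hold, so W follows (Rule 3).
W and L hold, so C follows (Rule 4).
W: reached.
A would need P and W (Rule 5), but P is never established.
P would need A (Rule 6), but A is never established.
C: reached.
F would need L, A, and C (Rule 1), but A is never established.
Reached: W and C — 2 of the 5.

2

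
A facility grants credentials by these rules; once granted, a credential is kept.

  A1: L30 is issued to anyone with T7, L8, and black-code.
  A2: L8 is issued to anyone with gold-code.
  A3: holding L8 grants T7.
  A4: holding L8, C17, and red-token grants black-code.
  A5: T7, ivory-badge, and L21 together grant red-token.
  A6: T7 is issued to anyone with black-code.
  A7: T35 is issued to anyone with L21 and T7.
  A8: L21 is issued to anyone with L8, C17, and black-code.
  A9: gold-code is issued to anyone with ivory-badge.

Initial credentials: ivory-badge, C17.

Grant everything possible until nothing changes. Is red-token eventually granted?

No

red-token would need T7, ivory-badge, and L21 (A5), but L21 is never granted.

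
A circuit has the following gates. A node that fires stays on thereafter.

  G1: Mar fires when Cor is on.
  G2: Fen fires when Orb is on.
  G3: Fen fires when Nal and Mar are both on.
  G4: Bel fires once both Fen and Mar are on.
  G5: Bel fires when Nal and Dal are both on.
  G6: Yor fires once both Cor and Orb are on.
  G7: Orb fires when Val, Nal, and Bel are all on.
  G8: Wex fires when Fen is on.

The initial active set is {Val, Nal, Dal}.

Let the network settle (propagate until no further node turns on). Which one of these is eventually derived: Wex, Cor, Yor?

G5: Nal and Dal on → Bel on.
G7: Val, Nal, and Bel on → Orb on.
G2: Orb on → Fen on.
G8: Fen on → Wex on.
Yor would need Cor and Orb (G6), but Cor never turns on. No rule produces Cor, and it is not given.

Wex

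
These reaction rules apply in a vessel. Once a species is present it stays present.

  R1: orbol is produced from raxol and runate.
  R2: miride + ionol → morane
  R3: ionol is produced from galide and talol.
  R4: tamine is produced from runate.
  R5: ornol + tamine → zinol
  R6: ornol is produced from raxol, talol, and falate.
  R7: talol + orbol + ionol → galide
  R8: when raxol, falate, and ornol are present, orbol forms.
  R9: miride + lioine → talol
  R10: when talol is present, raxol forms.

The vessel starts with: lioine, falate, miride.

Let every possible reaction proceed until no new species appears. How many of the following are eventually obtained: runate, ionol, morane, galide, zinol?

0

No rule produces runate, and it is not given.
ionol would need galide and talol (R3), but galide never forms.
morane would need miride and ionol (R2), but ionol never forms.
galide would need talol, orbol, and ionol (R7), but ionol never forms.
zinol would need ornol and tamine (R5), but tamine never forms.
None of the 5 are reached.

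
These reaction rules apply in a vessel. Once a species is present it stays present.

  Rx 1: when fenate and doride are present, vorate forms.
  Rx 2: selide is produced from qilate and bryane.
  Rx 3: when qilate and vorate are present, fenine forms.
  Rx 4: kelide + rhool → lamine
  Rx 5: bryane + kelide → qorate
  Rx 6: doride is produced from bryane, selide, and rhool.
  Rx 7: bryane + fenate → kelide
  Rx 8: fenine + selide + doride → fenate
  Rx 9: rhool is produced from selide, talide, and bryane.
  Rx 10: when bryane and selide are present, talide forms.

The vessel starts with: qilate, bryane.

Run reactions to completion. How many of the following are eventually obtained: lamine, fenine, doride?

1

qilate and bryane present → selide forms (Rx 2).
bryane and selide present → talide forms (Rx 10).
selide, talide, and bryane present → rhool forms (Rx 9).
bryane, selide, and rhool present → doride forms (Rx 6).
lamine would need kelide and rhool (Rx 4), but kelide never forms.
fenine would need qilate and vorate (Rx 3), but vorate never forms.
doride: reached.
Reached: doride — 1 of the 3.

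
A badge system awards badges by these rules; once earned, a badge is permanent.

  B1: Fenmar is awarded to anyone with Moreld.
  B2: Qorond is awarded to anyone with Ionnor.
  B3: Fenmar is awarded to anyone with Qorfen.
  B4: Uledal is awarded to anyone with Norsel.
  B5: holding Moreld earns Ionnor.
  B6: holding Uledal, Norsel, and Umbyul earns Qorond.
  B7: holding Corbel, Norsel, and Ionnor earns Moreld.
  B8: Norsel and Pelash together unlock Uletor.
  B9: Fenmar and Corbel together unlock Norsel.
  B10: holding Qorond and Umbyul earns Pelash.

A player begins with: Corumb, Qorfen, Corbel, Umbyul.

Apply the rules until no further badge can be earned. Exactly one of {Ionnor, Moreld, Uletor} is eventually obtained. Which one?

With Qorfen, Fenmar is earned (B3).
With Fenmar and Corbel, Norsel is earned (B9).
With Norsel, Uledal is earned (B4).
With Uledal, Norsel, and Umbyul, Qorond is earned (B6).
With Qorond and Umbyul, Pelash is earned (B10).
With Norsel and Pelash, Uletor is earned (B8).
Ionnor would need Moreld (B5), but Moreld is never earned. Moreld would need Corbel, Norsel, and Ionnor (B7), but Ionnor is never earned.

Uletor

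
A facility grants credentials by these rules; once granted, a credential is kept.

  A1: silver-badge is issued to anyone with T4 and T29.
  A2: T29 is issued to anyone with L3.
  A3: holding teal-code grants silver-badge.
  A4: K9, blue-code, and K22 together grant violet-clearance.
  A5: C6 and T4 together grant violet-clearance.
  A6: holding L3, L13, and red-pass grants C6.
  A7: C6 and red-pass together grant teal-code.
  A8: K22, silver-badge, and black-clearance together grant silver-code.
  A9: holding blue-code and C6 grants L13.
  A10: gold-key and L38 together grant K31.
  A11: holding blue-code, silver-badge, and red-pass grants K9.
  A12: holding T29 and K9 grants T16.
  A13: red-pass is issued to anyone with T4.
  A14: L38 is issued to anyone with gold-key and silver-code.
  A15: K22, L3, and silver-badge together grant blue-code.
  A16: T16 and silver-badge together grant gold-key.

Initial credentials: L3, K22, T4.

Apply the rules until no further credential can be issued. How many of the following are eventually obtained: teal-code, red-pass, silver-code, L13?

Holding T4 grants red-pass (A13).
teal-code would need C6 and red-pass (A7), but C6 is never granted.
red-pass: reached.
silver-code would need K22, silver-badge, and black-clearance (A8), but black-clearance is never granted.
L13 would need blue-code and C6 (A9), but C6 is never granted.
Reached: red-pass — 1 of the 4.

1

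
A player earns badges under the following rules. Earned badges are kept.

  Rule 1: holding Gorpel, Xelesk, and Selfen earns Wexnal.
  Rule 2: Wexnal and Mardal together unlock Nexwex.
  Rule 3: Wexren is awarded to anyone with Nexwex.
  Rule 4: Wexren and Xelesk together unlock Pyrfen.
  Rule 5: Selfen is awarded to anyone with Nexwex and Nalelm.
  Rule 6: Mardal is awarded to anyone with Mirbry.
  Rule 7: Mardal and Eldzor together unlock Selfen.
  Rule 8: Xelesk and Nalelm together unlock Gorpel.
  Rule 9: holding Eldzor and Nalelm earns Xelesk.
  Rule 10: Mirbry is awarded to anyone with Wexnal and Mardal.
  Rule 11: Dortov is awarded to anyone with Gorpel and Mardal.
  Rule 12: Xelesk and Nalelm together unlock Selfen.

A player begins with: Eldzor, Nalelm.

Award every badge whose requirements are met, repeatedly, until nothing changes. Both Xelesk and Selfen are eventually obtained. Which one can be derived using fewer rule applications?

Xelesk: With Eldzor and Nalelm, Xelesk is earned (Rule 9). [1 rule application]
Selfen: With Eldzor and Nalelm, Xelesk is earned (Rule 9). With Xelesk and Nalelm, Selfen is earned (Rule 12). [2 rule applications]
Xelesk needs fewer.

Xelesk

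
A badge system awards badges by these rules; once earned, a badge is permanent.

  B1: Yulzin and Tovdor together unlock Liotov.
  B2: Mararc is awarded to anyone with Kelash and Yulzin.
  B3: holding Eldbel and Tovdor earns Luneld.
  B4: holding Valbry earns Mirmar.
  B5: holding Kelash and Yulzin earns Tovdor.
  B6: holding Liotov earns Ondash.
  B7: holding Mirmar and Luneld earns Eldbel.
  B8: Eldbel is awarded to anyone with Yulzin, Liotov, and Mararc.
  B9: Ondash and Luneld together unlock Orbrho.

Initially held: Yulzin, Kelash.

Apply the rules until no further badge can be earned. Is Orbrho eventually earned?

Yes

With Kelash and Yulzin, Tovdor is earned (B5).
With Kelash and Yulzin, Mararc is earned (B2).
With Yulzin and Tovdor, Liotov is earned (B1).
With Liotov, Ondash is earned (B6).
With Yulzin, Liotov, and Mararc, Eldbel is earned (B8).
With Eldbel and Tovdor, Luneld is earned (B3).
With Ondash and Luneld, Orbrho is earned (B9).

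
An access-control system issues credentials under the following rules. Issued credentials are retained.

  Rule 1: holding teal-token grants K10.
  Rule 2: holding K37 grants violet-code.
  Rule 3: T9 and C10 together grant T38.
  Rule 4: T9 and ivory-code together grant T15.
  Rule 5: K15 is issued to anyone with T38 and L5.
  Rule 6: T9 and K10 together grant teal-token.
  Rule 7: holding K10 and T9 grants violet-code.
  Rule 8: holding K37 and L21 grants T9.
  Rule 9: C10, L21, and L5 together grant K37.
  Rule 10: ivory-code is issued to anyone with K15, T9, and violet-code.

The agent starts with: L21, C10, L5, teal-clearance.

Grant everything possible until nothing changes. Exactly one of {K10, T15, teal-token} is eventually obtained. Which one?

T15

Holding C10, L21, and L5 grants K37 (Rule 9).
Holding K37 grants violet-code (Rule 2).
Holding K37 and L21 grants T9 (Rule 8).
Holding T9 and C10 grants T38 (Rule 3).
Holding T38 and L5 grants K15 (Rule 5).
Holding K15, T9, and violet-code grants ivory-code (Rule 10).
Holding T9 and ivory-code grants T15 (Rule 4).
teal-token would need T9 and K10 (Rule 6), but K10 is never granted. K10 would need teal-token (Rule 1), but teal-token is never granted.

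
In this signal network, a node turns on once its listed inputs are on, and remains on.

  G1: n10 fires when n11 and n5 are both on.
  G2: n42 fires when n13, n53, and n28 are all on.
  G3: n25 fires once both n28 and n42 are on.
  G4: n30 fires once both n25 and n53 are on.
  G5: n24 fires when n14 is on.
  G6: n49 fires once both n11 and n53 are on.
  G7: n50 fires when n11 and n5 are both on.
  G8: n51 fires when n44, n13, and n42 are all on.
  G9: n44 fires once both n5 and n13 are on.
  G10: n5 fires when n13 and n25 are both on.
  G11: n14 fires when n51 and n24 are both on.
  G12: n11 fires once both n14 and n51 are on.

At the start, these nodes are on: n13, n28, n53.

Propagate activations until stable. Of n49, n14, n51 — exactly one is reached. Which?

G2: n13, n53, and n28 on → n42 on.
G3: n28 and n42 on → n25 on.
G10: n13 and n25 on → n5 on.
G9: n5 and n13 on → n44 on.
n44, n13, and n42 are on, so n51 fires (G8).
n14 would need n51 and n24 (G11), but n24 never turns on. n49 would need n11 and n53 (G6), but n11 never turns on.

n51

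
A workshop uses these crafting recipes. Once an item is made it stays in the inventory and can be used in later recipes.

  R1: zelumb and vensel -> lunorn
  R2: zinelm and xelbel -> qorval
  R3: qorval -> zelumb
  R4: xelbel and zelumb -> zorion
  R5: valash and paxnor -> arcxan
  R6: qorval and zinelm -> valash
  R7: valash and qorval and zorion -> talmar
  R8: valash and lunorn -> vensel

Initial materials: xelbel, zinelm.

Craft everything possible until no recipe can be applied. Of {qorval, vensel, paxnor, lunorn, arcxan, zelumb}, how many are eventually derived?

zinelm and xelbel -> qorval (R2).
Using R3, qorval makes zelumb.
qorval: reached.
vensel would need valash and lunorn (R8), but lunorn is never obtained.
No rule produces paxnor, and it is not given.
lunorn would need zelumb and vensel (R1), but vensel is never obtained.
arcxan would need valash and paxnor (R5), but paxnor is never obtained.
zelumb: reached.
Reached: qorval and zelumb — 2 of the 6.

2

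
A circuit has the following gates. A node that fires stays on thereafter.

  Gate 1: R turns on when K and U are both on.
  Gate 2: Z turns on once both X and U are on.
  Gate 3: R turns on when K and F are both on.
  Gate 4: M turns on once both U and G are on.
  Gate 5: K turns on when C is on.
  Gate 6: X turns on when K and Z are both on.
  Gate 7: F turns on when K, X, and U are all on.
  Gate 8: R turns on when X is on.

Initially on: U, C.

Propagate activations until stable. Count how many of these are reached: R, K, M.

2

C is on, so K turns on (Gate 5).
K and U are on, so R turns on (Gate 1).
R: reached.
K: reached.
M would need U and G (Gate 4), but G never turns on.
Reached: R and K — 2 of the 3.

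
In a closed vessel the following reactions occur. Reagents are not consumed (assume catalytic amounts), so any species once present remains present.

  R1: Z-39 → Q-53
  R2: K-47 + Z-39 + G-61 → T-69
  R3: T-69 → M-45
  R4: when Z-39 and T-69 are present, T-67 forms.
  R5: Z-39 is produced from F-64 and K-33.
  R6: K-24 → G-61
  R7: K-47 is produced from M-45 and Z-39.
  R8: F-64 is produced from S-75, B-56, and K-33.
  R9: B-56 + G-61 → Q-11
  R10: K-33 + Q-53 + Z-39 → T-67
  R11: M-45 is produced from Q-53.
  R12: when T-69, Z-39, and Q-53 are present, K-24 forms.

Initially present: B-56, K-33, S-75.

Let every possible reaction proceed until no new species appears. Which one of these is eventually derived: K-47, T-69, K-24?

K-47

S-75, B-56, and K-33 present → F-64 forms (R8).
F-64 and K-33 present → Z-39 forms (R5).
Z-39 present → Q-53 forms (R1).
Q-53 present → M-45 forms (R11).
M-45 and Z-39 present → K-47 forms (R7).
T-69 would need K-47, Z-39, and G-61 (R2), but G-61 never forms. K-24 would need T-69, Z-39, and Q-53 (R12), but T-69 never forms.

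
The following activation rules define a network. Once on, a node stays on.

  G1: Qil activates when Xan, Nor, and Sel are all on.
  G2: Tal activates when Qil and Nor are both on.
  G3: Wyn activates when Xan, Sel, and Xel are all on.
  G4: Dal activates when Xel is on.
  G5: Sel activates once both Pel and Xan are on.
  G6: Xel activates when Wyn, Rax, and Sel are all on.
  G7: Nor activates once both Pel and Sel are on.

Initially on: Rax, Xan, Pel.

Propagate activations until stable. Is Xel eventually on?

Xel would need Wyn, Rax, and Sel (G6), but Wyn never turns on.

No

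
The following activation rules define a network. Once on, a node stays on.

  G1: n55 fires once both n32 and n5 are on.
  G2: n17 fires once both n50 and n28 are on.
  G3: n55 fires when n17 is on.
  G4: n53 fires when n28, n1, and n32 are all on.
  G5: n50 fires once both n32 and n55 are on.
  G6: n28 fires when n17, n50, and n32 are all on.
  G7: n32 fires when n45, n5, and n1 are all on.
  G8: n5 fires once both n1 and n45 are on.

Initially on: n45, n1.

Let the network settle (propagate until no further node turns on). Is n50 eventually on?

G8: n1 and n45 on → n5 on.
G7: n45, n5, and n1 on → n32 on.
n32 and n5 are on, so n55 fires (G1).
G5: n32 and n55 on → n50 on.

Yes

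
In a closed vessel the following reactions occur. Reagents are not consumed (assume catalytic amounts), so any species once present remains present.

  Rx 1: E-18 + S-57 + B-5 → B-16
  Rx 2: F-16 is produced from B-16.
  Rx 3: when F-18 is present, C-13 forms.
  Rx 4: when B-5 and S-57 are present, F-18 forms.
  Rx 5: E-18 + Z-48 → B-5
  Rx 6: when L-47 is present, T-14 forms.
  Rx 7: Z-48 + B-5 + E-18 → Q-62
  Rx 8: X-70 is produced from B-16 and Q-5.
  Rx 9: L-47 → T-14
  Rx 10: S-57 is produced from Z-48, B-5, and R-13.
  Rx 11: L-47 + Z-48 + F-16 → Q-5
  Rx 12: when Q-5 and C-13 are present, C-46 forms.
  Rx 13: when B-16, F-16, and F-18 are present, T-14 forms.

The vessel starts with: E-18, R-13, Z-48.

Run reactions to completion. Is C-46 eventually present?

No

C-46 would need Q-5 and C-13 (Rx 12), but Q-5 never forms.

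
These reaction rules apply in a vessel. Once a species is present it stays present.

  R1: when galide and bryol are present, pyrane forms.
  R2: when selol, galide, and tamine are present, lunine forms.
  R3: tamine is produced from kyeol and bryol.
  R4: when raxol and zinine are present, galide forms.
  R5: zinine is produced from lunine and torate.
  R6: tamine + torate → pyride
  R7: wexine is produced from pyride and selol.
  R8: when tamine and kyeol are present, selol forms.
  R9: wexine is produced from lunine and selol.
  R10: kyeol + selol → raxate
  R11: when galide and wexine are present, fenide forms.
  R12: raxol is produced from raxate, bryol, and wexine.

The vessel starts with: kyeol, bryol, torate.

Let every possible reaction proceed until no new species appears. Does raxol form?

Yes

kyeol and bryol present → tamine forms (R3).
tamine and kyeol present → selol forms (R8).
tamine and torate present → pyride forms (R6).
kyeol and selol present → raxate forms (R10).
pyride and selol present → wexine forms (R7).
raxate, bryol, and wexine present → raxol forms (R12).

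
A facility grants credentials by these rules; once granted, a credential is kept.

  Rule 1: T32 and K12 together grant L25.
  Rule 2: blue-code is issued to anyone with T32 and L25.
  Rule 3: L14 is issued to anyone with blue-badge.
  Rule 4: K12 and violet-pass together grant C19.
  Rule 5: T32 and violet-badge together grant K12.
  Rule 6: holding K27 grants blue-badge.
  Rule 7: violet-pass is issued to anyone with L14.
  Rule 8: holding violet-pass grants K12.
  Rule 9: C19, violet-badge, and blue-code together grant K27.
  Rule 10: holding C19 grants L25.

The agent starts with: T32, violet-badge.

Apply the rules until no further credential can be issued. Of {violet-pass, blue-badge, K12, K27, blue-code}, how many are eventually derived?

Holding T32 and violet-badge grants K12 (Rule 5).
Holding T32 and K12 grants L25 (Rule 1).
Holding T32 and L25 grants blue-code (Rule 2).
violet-pass would need L14 (Rule 7), but L14 is never granted.
blue-badge would need K27 (Rule 6), but K27 is never granted.
K12: reached.
K27 would need C19, violet-badge, and blue-code (Rule 9), but C19 is never granted.
blue-code: reached.
Reached: K12 and blue-code — 2 of the 5.

2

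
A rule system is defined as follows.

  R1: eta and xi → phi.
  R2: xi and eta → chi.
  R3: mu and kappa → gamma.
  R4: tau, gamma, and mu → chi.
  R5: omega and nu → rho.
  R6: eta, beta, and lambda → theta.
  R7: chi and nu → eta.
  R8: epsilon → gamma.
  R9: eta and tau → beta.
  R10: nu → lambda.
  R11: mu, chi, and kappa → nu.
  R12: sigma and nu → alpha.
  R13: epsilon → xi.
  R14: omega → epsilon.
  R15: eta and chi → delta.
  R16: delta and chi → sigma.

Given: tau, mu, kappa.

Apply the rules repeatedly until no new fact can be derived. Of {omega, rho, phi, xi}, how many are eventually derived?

0

No rule produces omega, and it is not given.
rho would need omega and nu (R5), but omega is never established.
phi would need eta and xi (R1), but xi is never established.
xi would need epsilon (R13), but epsilon is never established.
None of the 4 are reached.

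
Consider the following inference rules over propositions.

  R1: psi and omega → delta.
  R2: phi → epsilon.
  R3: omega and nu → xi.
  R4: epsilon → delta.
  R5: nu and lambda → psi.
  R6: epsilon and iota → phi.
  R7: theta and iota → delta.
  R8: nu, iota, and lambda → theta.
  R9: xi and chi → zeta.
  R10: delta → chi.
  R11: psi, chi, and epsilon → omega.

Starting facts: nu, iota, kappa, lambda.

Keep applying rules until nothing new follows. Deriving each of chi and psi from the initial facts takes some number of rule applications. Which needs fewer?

psi: From nu and lambda, R5 gives psi. [1 rule application]
chi: nu, iota, and lambda hold, so theta follows (R8). From theta and iota, R7 gives delta. From delta, R10 gives chi. [3 rule applications]
psi needs fewer.

psi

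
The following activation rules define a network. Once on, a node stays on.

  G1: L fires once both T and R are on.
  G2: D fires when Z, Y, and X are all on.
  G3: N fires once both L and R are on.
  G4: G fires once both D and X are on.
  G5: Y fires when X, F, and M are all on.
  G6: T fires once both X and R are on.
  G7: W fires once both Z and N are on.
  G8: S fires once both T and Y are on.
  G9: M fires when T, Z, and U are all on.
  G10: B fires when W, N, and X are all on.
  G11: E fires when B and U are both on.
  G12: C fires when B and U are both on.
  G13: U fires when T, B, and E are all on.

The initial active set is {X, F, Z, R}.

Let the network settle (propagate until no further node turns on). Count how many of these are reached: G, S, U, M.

0

G would need D and X (G4), but D never turns on.
S would need T and Y (G8), but Y never turns on.
U would need T, B, and E (G13), but E never turns on.
M would need T, Z, and U (G9), but U never turns on.
None of the 4 are reached.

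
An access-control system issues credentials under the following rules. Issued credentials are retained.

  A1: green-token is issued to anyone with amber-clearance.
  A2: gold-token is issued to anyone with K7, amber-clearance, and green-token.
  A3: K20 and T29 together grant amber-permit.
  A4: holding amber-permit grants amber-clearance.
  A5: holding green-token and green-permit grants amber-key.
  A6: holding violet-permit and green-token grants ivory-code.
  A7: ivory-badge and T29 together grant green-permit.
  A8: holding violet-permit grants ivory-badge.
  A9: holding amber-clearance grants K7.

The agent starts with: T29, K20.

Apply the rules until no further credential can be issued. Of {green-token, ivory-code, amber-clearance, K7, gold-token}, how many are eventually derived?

4

Holding K20 and T29 grants amber-permit (A3).
Holding amber-permit grants amber-clearance (A4).
Holding amber-clearance grants K7 (A9).
Holding amber-clearance grants green-token (A1).
Holding K7, amber-clearance, and green-token grants gold-token (A2).
green-token: reached.
ivory-code would need violet-permit and green-token (A6), but violet-permit is never granted.
amber-clearance: reached.
K7: reached.
gold-token: reached.
Reached: green-token, amber-clearance, K7, and gold-token — 4 of the 5.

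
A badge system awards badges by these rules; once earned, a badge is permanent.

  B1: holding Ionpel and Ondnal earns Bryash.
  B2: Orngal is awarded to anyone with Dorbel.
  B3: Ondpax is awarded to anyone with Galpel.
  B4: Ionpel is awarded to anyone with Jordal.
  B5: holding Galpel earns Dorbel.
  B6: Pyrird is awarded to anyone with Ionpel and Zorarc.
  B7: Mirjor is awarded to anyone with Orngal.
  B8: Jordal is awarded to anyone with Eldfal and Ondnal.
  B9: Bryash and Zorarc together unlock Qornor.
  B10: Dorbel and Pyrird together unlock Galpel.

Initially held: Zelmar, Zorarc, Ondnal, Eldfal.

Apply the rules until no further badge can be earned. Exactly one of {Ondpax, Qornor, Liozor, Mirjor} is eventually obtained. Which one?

Qornor

With Eldfal and Ondnal, Jordal is earned (B8).
With Jordal, Ionpel is earned (B4).
With Ionpel and Ondnal, Bryash is earned (B1).
With Bryash and Zorarc, Qornor is earned (B9).
Mirjor would need Orngal (B7), but Orngal is never earned. Ondpax would need Galpel (B3), but Galpel is never earned. No rule produces Liozor, and it is not given.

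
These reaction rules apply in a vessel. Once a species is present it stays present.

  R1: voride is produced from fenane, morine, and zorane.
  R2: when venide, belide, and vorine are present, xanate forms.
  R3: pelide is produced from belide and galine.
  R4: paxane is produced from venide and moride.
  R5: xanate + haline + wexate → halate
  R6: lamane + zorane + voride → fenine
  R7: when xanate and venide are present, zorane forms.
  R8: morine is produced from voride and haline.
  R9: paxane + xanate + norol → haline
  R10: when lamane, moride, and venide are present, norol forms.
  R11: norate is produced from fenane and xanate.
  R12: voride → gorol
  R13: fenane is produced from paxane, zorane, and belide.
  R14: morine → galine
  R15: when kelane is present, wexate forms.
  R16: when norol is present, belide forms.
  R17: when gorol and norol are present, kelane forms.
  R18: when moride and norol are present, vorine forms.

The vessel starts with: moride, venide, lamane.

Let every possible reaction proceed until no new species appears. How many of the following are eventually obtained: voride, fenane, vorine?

2

lamane, moride, and venide present → norol forms (R10).
venide and moride present → paxane forms (R4).
norol present → belide forms (R16).
moride and norol present → vorine forms (R18).
venide, belide, and vorine present → xanate forms (R2).
xanate and venide present → zorane forms (R7).
paxane, zorane, and belide present → fenane forms (R13).
voride would need fenane, morine, and zorane (R1), but morine never forms.
fenane: reached.
vorine: reached.
Reached: fenane and vorine — 2 of the 3.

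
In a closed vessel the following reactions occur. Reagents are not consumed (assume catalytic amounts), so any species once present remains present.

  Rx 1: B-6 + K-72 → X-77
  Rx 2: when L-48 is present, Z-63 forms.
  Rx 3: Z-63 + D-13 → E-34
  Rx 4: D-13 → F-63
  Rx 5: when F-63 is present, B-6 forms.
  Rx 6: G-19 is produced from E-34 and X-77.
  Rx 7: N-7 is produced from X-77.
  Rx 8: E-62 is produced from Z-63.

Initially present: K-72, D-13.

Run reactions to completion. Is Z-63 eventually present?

No

Z-63 would need L-48 (Rx 2), but L-48 never forms.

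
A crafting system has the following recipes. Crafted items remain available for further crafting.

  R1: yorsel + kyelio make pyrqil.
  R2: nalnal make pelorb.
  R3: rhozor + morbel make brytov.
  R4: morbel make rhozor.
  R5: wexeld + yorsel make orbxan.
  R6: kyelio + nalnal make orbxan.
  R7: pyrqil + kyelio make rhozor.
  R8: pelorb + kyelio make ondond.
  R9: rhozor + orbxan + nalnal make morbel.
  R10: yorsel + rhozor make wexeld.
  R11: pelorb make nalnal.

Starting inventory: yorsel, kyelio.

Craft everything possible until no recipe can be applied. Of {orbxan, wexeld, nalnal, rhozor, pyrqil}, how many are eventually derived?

4

yorsel + kyelio → pyrqil (R1).
pyrqil + kyelio → rhozor (R7).
Using R10, yorsel and rhozor make wexeld.
wexeld + yorsel → orbxan (R5).
orbxan: reached.
wexeld: reached.
nalnal would need pelorb (R11), but pelorb is never obtained.
rhozor: reached.
pyrqil: reached.
Reached: orbxan, wexeld, rhozor, and pyrqil — 4 of the 5.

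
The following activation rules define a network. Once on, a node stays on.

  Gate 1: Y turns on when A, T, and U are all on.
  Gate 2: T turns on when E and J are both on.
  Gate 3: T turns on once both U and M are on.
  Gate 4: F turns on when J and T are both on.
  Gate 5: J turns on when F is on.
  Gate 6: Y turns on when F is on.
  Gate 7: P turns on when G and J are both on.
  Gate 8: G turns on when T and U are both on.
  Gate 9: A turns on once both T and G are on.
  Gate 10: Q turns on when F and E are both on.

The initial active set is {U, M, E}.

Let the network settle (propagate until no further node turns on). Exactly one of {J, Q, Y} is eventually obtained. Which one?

Y

Gate 3: U and M on → T on.
T and U are on, so G turns on (Gate 8).
T and G are on, so A turns on (Gate 9).
Gate 1: A, T, and U on → Y on.
Q would need F and E (Gate 10), but F never turns on. J would need F (Gate 5), but F never turns on.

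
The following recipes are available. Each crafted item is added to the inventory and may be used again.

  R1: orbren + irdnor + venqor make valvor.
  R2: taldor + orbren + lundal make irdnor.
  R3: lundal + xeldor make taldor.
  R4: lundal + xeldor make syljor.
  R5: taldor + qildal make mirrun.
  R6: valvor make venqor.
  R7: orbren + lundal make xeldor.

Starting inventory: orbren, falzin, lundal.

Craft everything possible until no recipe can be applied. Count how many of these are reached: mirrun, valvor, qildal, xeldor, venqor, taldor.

2

Using R7, orbren and lundal make xeldor.
lundal + xeldor → taldor (R3).
mirrun would need taldor and qildal (R5), but qildal is never obtained.
valvor would need orbren, irdnor, and venqor (R1), but venqor is never obtained.
No rule produces qildal, and it is not given.
xeldor: reached.
venqor would need valvor (R6), but valvor is never obtained.
taldor: reached.
Reached: xeldor and taldor — 2 of the 6.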